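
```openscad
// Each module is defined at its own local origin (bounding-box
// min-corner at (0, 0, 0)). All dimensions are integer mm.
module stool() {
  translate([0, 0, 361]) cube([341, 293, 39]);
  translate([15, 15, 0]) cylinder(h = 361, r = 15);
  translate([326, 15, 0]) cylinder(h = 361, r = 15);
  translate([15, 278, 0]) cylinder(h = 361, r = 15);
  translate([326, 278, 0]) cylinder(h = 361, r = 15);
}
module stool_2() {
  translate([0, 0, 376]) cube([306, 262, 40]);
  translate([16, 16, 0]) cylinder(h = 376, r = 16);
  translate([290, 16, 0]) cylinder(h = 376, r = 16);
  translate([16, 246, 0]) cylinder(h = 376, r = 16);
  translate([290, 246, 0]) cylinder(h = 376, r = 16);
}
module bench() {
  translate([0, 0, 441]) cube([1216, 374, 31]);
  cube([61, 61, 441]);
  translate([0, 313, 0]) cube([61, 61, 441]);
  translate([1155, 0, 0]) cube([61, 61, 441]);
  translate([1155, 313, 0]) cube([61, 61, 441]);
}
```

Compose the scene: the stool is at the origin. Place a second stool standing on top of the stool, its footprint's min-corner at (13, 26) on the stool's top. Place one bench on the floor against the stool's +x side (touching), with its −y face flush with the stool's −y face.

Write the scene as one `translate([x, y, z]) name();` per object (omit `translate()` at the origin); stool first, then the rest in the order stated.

stool();
translate([13, 26, 400]) stool_2();
translate([341, 0, 0]) bench();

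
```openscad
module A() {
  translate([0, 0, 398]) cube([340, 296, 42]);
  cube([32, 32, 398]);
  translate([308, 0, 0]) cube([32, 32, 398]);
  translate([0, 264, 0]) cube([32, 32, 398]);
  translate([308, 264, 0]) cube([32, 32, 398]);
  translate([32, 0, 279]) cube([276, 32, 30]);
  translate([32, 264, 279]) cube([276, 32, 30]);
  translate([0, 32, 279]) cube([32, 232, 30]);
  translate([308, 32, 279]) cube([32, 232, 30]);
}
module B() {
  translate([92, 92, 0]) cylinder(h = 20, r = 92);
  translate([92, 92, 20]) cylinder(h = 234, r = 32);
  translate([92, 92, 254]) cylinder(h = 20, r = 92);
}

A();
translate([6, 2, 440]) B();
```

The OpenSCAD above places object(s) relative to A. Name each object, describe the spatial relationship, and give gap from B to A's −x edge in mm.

The spool's min-x is at 6; the stool's min-x is 0; gap = 6 mm.

A is a stool. B is a spool. The spool is on top of the stool. The gap from the spool to the stool's −x edge is 6 mm.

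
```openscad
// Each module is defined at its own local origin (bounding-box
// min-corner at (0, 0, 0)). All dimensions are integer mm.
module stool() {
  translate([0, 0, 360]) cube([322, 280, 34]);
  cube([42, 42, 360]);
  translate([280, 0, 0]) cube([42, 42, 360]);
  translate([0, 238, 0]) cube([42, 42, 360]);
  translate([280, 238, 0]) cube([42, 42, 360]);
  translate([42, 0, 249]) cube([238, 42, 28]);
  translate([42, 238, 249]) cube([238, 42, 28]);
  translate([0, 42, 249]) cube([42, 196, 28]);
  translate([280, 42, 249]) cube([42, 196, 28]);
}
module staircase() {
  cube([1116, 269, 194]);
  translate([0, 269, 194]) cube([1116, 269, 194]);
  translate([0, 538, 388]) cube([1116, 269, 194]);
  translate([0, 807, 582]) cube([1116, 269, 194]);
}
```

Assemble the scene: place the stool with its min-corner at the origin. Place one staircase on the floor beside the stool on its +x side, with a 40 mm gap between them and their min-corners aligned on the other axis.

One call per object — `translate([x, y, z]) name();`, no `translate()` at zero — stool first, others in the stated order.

stool();
translate([362, 0, 0]) staircase();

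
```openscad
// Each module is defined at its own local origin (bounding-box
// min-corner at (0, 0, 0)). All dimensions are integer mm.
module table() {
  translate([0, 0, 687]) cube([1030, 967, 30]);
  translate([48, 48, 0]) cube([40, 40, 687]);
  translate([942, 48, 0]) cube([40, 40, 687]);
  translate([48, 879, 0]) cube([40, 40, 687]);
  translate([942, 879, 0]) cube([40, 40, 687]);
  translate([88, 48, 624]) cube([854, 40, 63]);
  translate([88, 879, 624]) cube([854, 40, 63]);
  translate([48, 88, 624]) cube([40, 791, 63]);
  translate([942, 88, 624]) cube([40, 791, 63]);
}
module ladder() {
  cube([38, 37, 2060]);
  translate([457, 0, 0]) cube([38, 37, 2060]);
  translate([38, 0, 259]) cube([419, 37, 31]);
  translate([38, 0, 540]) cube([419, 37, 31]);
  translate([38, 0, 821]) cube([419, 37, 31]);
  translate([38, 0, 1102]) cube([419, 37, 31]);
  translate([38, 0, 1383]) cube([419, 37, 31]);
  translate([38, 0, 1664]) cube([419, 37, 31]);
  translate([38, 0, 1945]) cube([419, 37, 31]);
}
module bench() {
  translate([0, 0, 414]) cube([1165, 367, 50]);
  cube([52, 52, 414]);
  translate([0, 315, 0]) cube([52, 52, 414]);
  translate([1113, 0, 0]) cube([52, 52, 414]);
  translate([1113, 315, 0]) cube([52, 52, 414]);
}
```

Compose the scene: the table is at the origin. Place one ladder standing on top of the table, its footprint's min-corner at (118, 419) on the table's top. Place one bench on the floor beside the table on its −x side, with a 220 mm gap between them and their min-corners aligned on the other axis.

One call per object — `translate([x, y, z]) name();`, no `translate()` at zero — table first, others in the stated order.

table();
translate([118, 419, 717]) ladder();
translate([-1385, 0, 0]) bench();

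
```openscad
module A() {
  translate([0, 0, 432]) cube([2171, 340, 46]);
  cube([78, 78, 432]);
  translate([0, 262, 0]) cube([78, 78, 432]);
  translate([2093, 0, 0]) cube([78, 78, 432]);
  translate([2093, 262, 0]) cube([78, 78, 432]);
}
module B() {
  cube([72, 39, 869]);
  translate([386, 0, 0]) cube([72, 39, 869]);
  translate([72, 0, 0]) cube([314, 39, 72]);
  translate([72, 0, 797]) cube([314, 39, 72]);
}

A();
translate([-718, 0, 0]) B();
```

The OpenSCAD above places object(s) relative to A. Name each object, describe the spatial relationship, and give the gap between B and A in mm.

A is a bench. B is a picture frame. The picture frame is on the floor beside the bench on its −x side. The gap between the picture frame and the bench is 260 mm.

The picture frame's nearest face is 260 mm from the bench's −x face.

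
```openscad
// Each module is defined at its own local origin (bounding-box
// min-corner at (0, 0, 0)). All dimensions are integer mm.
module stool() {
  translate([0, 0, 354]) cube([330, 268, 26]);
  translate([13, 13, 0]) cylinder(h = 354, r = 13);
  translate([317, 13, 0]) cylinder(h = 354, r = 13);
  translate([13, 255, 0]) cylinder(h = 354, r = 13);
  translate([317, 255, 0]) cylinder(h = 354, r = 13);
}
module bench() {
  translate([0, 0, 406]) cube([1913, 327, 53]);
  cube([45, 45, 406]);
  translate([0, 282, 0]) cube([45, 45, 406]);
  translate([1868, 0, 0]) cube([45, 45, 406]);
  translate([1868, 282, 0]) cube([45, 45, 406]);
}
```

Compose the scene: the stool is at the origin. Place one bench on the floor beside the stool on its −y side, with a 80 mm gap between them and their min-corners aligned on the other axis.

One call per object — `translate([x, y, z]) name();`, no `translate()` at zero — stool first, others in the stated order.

stool();
translate([0, -407, 0]) bench();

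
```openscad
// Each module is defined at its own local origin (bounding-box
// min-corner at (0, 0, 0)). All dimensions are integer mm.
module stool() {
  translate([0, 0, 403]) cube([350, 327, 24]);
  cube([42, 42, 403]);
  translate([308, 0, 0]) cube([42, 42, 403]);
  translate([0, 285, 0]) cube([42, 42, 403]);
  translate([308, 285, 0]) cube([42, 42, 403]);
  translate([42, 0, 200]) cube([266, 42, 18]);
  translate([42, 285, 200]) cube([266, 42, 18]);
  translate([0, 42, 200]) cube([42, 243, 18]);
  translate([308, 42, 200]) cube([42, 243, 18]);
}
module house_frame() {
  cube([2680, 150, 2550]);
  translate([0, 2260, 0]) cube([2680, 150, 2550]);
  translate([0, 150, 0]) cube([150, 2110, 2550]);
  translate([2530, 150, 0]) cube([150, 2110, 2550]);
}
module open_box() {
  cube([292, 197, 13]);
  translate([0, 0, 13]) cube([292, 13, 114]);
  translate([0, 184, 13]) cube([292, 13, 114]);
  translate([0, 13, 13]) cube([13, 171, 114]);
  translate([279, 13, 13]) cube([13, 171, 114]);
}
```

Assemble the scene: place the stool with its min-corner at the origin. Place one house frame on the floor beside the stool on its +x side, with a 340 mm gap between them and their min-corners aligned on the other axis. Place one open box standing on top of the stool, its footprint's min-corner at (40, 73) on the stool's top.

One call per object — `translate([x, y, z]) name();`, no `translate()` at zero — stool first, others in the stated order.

stool();
translate([690, 0, 0]) house_frame();
translate([40, 73, 427]) open_box();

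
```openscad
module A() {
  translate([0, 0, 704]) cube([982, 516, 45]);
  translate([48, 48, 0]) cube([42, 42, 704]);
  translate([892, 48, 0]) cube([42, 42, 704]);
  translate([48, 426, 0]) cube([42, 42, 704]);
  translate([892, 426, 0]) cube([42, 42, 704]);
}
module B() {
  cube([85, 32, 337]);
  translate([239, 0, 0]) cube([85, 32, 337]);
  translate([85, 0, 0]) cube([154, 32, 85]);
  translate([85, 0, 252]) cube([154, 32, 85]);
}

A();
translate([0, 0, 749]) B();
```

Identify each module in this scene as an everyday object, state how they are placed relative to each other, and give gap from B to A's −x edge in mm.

The picture frame's min-x is at 0; the table's min-x is 0; gap = 0 mm.

A is a table. B is a picture frame. The picture frame is on top of the table. The gap from the picture frame to the table's −x edge is 0 mm.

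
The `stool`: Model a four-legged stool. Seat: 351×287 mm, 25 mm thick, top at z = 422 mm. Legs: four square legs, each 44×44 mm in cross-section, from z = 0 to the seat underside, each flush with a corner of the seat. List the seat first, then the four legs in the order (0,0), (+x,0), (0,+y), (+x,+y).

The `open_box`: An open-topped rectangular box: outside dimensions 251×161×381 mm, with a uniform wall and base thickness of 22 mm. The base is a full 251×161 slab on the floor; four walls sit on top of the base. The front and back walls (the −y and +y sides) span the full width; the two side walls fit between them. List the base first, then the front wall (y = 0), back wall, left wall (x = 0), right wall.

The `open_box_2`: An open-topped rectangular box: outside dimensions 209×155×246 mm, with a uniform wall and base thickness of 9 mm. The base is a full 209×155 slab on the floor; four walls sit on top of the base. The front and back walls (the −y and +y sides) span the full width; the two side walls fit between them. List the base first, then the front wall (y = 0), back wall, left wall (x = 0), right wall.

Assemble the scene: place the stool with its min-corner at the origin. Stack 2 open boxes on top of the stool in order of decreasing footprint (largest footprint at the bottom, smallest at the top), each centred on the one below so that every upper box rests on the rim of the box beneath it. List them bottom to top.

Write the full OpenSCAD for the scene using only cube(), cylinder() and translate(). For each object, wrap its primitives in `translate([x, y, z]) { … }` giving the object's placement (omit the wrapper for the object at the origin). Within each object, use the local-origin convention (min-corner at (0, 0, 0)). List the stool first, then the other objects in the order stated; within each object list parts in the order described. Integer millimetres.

translate([0, 0, 397]) cube([351, 287, 25]);
cube([44, 44, 397]);
translate([307, 0, 0]) cube([44, 44, 397]);
translate([0, 243, 0]) cube([44, 44, 397]);
translate([307, 243, 0]) cube([44, 44, 397]);
translate([50, 63, 422]) {
  cube([251, 161, 22]);
  translate([0, 0, 22]) cube([251, 22, 359]);
  translate([0, 139, 22]) cube([251, 22, 359]);
  translate([0, 22, 22]) cube([22, 117, 359]);
  translate([229, 22, 22]) cube([22, 117, 359]);
}
translate([71, 66, 803]) {
  cube([209, 155, 9]);
  translate([0, 0, 9]) cube([209, 9, 237]);
  translate([0, 146, 9]) cube([209, 9, 237]);
  translate([0, 9, 9]) cube([9, 137, 237]);
  translate([200, 9, 9]) cube([9, 137, 237]);
}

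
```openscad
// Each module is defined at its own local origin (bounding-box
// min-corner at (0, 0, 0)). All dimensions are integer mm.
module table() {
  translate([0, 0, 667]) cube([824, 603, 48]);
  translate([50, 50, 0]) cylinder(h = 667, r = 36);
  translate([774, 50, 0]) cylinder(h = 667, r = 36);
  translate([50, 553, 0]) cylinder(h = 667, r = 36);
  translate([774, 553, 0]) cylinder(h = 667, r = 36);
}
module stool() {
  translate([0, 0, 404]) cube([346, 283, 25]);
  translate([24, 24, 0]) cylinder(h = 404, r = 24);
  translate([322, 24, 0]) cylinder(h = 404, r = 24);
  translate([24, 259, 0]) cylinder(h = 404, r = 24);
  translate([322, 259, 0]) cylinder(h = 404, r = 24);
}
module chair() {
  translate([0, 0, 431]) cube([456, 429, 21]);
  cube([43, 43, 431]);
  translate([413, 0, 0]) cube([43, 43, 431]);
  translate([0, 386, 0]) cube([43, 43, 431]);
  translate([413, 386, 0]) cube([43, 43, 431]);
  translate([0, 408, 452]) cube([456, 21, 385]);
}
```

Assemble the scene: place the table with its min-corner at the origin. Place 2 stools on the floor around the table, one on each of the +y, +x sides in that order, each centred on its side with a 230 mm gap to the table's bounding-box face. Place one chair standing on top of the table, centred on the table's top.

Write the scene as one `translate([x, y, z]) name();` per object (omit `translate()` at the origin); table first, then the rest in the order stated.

table();
translate([239, 833, 0]) stool();
translate([1054, 160, 0]) stool();
translate([184, 87, 715]) chair();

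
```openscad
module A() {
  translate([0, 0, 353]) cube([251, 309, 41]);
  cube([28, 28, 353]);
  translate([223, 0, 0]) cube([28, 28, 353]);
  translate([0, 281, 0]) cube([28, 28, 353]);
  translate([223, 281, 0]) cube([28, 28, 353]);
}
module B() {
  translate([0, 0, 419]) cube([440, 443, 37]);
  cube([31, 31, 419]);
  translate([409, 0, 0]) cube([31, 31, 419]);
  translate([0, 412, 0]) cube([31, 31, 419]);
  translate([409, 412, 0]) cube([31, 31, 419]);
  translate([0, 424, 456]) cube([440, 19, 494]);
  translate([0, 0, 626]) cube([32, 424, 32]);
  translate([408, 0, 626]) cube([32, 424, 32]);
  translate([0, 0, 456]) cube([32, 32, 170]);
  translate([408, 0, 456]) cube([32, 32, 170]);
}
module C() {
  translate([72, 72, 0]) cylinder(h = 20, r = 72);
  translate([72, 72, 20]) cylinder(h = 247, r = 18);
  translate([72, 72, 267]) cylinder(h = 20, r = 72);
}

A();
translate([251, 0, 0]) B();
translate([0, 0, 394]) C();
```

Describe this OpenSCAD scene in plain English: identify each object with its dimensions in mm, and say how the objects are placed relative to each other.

A is a simple wooden stool: a rectangular seat 251 mm (x) by 309 mm (y), 41 mm thick, top face at z = 394 mm, on four square legs, each 28×28 mm in cross-section. The legs rest on z = 0, each flush with a corner of the seat.

B is a chair: 440×443 mm seat, 37 mm thick, top at z = 456 mm, on four 31 mm square corner legs flush with the seat edges. A 19 mm thick backrest slab spans the full seat width, extending 494 mm above the seat top, its back face flush with the seat's +y edge. Two armrests of 32×32 mm section run along each side from the seat's front edge to the front of the backrest, top faces 202 mm above the seat top and outer faces flush with the seat's x-edges; a 32×32 mm post under the front of each armrest stands on the seat at the front corner.

C is a spool: two coaxial disc flanges of radius 72 mm and thickness 20 mm, joined by a core cylinder of radius 18 mm and height 247 mm. The lower flange rests on z = 0 and the three cylinders share a vertical axis.

The chair is against the stool's +x side, with their −y faces flush. The spool is on top of the stool.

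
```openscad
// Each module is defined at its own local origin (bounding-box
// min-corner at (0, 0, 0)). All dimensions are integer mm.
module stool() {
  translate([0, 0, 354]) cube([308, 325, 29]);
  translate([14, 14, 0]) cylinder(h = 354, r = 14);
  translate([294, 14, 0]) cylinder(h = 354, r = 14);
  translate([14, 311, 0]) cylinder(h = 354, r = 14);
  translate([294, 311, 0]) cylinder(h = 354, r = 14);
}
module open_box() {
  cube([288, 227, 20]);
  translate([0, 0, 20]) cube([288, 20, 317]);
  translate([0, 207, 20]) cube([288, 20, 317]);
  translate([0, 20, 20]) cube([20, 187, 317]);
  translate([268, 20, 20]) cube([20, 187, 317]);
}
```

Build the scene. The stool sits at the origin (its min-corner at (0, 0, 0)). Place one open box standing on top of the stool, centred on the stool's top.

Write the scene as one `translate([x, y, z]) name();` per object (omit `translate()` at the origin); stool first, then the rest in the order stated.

stool();
translate([10, 49, 383]) open_box();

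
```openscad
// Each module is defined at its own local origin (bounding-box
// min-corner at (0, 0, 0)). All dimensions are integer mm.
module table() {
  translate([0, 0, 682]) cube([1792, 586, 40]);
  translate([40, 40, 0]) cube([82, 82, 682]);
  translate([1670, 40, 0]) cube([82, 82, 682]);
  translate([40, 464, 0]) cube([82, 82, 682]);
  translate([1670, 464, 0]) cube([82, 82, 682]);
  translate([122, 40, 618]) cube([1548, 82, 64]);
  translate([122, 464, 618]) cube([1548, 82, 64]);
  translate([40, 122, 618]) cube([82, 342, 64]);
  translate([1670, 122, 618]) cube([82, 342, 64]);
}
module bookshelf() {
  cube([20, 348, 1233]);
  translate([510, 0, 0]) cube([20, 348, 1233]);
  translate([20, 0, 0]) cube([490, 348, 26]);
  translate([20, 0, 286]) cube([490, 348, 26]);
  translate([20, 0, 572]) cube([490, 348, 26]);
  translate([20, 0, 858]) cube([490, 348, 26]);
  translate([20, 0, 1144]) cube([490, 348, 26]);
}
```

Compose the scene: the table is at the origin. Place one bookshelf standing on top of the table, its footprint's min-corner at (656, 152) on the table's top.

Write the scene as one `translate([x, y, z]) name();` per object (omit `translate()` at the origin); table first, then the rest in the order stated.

table();
translate([656, 152, 722]) bookshelf();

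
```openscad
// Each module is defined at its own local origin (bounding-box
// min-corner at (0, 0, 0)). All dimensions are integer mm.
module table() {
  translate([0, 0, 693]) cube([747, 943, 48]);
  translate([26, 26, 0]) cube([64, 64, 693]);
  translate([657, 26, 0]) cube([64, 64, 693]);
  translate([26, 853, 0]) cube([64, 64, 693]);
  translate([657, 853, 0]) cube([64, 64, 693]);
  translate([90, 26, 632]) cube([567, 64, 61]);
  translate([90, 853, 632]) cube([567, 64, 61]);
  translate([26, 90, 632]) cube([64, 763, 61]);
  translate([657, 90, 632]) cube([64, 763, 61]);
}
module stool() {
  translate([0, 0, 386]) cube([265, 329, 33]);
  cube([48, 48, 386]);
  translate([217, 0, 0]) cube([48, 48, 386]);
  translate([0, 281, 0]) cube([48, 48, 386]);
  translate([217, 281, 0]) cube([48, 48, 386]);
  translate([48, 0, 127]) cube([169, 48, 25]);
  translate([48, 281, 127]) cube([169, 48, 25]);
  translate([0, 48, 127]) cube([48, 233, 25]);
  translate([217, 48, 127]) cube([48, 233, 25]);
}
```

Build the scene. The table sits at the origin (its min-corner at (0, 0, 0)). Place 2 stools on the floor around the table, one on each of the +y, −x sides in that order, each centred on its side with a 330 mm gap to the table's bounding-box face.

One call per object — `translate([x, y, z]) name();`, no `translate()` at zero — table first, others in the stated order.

table();
translate([241, 1273, 0]) stool();
translate([-595, 307, 0]) stool();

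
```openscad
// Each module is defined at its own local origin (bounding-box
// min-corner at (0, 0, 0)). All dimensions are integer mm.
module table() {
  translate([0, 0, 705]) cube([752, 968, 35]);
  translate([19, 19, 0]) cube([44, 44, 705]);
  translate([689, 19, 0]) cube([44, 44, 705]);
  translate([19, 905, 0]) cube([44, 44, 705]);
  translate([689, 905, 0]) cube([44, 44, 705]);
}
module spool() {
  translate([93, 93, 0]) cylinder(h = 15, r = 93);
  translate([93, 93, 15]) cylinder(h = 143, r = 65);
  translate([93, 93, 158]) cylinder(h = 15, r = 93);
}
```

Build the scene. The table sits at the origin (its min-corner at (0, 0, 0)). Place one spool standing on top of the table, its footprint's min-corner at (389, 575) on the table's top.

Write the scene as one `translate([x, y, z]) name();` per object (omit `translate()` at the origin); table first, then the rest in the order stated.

table();
translate([389, 575, 740]) spool();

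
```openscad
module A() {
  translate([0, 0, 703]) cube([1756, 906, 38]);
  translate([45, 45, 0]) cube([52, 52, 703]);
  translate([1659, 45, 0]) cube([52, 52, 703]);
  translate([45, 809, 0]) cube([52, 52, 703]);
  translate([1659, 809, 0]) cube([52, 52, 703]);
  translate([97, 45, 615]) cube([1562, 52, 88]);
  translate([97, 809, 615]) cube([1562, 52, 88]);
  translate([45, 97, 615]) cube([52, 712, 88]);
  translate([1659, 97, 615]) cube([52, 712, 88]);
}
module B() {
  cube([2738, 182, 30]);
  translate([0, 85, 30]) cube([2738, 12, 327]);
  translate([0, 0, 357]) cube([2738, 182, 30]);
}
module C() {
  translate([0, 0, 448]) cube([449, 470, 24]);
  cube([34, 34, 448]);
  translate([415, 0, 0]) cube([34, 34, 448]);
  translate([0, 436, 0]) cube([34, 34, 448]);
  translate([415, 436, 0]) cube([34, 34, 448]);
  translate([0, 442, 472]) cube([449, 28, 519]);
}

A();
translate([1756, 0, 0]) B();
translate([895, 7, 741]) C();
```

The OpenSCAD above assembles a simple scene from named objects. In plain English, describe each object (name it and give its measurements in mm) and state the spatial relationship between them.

A is a table with a 1756×906 mm rectangular top, 38 mm thick, top surface at z = 741 mm, supported by four 52×52 mm square legs, each inset 45 mm from the nearest pair of top edges, running from the floor. Four apron rails, 52 mm thick and 88 mm tall, run between adjacent legs with their top edges flush with the underside of the top and their outer faces flush with the legs' outer faces.

B is an I-beam lying along x, 2738 mm long. Overall section height 387 mm. Two flanges 182 mm wide (y) and 30 mm thick, one on the floor and one at the top; a web 12 mm thick runs between them, centred on the flange width.

C is a chair: 449×470 mm seat, 24 mm thick, top at z = 472 mm, on four 34 mm square corner legs flush with the seat edges. A 28 mm thick backrest slab spans the full seat width, extending 519 mm above the seat top, its back face flush with the seat's +y edge.

The I-beam is against the table's +x side, with their −y faces flush. The chair is on top of the table.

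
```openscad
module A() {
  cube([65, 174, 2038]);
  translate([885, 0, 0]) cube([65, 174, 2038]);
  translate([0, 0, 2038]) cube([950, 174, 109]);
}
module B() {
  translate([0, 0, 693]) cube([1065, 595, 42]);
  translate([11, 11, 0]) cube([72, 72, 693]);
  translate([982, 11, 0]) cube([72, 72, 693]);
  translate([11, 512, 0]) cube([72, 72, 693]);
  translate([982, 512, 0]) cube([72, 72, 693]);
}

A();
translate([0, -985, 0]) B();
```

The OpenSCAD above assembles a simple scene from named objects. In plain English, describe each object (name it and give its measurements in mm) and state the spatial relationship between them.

A is a door frame. The clear opening is 820 mm wide and 2038 mm high. Two 65 mm wide jambs, 174 mm deep, stand either side of the opening from the floor to the top of the opening. A 109 mm thick head sits across the top of both jambs, spanning the full outside width of the frame.

B is a table with a 1065×595 mm rectangular top, 42 mm thick, top surface at z = 735 mm, supported by four 72×72 mm square legs, each inset 11 mm from the nearest pair of top edges, running from the floor.

The table is on the floor beside the door frame on its −y side.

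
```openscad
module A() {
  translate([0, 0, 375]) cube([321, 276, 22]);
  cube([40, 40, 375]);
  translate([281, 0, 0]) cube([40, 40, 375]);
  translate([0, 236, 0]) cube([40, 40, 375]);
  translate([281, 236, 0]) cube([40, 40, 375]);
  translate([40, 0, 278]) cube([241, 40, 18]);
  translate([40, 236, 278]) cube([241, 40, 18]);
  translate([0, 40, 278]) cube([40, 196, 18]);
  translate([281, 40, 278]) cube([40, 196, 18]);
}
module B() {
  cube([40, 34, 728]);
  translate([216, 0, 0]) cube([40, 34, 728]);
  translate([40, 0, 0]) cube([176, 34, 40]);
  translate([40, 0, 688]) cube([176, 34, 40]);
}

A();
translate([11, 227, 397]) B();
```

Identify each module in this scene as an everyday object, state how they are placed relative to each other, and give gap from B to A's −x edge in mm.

The picture frame's min-x is at 11; the stool's min-x is 0; gap = 11 mm.

A is a stool. B is a picture frame. The picture frame is on top of the stool. The gap from the picture frame to the stool's −x edge is 11 mm.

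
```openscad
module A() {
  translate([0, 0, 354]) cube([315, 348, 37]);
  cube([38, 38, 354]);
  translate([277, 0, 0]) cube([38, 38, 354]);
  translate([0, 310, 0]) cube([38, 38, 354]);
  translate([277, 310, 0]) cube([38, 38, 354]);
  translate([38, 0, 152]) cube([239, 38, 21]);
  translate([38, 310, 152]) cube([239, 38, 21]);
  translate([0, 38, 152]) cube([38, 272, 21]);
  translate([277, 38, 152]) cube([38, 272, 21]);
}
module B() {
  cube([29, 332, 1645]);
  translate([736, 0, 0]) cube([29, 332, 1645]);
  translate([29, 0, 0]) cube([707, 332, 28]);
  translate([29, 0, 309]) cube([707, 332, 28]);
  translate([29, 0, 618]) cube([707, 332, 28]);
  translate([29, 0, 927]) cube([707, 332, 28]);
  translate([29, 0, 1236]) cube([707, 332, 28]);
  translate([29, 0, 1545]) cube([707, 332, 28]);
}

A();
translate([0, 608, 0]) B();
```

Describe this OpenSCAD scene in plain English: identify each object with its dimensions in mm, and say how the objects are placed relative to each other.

A is a simple wooden stool: a rectangular seat 315 mm (x) by 348 mm (y), 37 mm thick, top face at z = 391 mm, on four square legs, each 38×38 mm in cross-section. The legs rest on z = 0, each flush with a corner of the seat. Four stretchers, 38 mm wide and 21 mm tall, connect adjacent legs with their undersides at z = 152 mm, each running between the inner faces of the legs it joins and aligned with the legs' outer faces on the other axis.

B is a bookshelf 765 mm wide overall, 332 mm deep and 1645 mm tall. The two sides are 29 mm thick vertical panels. 6 horizontal shelves of 28 mm thickness span between the inner faces of the sides; the lowest shelf sits on the floor and shelves are stacked with a clear vertical gap of 281 mm between each pair.

The bookshelf is on the floor beside the stool on its +y side.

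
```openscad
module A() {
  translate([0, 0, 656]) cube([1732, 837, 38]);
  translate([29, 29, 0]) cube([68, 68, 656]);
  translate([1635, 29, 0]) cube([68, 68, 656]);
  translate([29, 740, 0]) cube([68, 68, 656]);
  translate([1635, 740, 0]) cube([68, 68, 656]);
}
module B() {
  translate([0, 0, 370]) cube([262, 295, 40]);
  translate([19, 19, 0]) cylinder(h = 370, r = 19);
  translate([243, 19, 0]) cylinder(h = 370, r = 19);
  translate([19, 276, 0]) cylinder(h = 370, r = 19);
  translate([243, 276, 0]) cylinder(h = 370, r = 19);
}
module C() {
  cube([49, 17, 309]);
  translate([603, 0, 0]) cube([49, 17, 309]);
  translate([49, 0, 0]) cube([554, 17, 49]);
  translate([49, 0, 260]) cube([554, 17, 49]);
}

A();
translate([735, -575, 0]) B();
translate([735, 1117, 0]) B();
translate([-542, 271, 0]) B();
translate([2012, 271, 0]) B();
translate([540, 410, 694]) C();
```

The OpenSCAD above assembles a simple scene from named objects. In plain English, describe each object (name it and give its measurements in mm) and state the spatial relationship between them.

A is a table: top 1732 mm (x) × 837 mm (y), 38 mm thick, upper face at z = 694 mm, on four 68×68 mm square legs, each inset 29 mm from the nearest pair of top edges, running from z = 0 to the bottom of the top.

B is a four-legged stool. The seat is 262×295 mm, 40 mm thick, top at z = 410 mm. It stands on four round legs, each 38 mm in diameter, from z = 0 to the seat underside, each leg's axis is inset half a diameter from the nearest pair of seat edges (so the leg's bounding box is flush with the corner).

C is a rectangular picture frame lying in the x–z plane (depth along y). The opening is 554 mm wide (x) by 211 mm tall (z), surrounded by a border 49 mm wide on all four sides. The frame is 17 mm deep and is made of two full-height vertical stiles with two horizontal rails fitted between them.

Four stools sit around the table at the −y, +y, −x, +x sides. The picture frame is on top of the table, centred.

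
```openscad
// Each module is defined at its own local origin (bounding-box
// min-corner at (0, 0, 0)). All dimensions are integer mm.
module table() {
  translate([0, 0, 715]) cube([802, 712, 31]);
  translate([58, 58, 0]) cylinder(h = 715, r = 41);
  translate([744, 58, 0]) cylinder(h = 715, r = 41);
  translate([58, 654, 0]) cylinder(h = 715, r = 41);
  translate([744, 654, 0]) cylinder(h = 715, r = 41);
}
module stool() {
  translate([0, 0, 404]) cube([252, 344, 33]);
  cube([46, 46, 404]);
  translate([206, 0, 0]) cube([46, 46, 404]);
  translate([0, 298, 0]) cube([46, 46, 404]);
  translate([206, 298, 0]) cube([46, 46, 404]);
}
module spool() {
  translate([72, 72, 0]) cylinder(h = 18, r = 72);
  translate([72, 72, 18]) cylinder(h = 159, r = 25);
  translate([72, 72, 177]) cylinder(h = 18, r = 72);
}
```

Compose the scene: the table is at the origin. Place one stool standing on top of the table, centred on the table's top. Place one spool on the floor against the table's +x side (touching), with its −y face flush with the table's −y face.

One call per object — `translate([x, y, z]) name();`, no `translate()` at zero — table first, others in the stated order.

table();
translate([275, 184, 746]) stool();
translate([802, 0, 0]) spool();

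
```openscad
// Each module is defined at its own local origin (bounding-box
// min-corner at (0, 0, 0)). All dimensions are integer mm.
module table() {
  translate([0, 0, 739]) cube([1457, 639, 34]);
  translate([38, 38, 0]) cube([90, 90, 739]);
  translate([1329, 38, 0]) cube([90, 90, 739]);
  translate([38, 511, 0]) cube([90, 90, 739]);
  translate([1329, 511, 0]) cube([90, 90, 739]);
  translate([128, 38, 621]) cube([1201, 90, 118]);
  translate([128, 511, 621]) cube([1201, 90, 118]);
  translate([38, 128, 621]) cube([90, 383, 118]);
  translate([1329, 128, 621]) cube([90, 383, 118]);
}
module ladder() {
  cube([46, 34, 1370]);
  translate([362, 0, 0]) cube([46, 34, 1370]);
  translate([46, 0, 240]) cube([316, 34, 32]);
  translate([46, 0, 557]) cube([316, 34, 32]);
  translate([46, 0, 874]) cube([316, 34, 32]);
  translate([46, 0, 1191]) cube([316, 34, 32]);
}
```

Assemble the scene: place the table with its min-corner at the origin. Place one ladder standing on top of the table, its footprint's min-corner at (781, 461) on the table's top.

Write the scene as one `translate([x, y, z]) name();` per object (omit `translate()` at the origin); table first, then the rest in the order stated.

table();
translate([781, 461, 773]) ladder();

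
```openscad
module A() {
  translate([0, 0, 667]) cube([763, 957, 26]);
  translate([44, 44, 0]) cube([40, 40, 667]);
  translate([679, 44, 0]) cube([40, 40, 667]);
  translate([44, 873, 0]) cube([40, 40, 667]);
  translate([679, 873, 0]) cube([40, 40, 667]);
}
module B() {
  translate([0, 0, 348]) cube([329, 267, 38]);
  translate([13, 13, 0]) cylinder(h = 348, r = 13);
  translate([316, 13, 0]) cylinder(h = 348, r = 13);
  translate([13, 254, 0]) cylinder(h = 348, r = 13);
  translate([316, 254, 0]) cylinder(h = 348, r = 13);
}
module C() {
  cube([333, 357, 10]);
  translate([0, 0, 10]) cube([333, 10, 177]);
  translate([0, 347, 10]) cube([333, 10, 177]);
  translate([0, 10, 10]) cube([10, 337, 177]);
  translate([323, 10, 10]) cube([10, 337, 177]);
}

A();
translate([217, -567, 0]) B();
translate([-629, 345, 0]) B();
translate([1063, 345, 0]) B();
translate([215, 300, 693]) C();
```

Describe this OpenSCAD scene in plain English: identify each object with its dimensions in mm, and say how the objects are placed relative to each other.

A is a table with a 763×957 mm rectangular top, 26 mm thick, top surface at z = 693 mm, supported by four 40×40 mm square legs, each inset 44 mm from the nearest pair of top edges, running from the floor.

B is a four-legged stool. The seat is a 329×267×38 mm slab whose top surface is at z = 386 mm; four round legs, each 26 mm in diameter, run from the floor (z = 0) to the underside of the seat, each leg's axis is inset half a diameter from the nearest pair of seat edges (so the leg's bounding box is flush with the corner).

C is an open-topped rectangular box: outside dimensions 333×357×187 mm, with a uniform wall and base thickness of 10 mm. The base is a full 333×357 slab on the floor; four walls sit on top of the base. The front and back walls (the −y and +y sides) span the full width; the two side walls fit between them.

Three stools sit around the table at the −y, −x, +x sides. The open box is on top of the table, centred.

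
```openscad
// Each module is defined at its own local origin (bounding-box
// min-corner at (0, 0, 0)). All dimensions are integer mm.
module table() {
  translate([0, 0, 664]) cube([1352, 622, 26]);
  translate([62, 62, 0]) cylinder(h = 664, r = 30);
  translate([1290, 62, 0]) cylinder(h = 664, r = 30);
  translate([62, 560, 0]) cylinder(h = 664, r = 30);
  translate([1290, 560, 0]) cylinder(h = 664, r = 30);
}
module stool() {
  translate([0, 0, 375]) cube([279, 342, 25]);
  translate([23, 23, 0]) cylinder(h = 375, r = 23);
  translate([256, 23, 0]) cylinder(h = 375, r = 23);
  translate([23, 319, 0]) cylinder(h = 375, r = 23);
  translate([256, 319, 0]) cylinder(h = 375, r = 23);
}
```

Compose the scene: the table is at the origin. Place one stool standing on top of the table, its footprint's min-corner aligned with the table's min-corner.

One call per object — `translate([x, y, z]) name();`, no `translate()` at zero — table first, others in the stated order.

table();
translate([0, 0, 690]) stool();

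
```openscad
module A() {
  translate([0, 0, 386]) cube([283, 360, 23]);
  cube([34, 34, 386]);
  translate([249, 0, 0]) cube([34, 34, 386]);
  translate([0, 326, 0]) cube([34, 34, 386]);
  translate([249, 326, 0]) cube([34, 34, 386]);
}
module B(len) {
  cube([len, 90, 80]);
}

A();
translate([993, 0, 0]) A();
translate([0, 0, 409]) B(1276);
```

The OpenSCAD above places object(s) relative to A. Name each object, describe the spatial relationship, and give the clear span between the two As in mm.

Second stool starts at x = 993; first ends at x = 283; clear span = 993 − 283 = 710 mm.

A is a stool. B is a beam. A beam spans the tops of two stools. The clear span between the two stools is 710 mm.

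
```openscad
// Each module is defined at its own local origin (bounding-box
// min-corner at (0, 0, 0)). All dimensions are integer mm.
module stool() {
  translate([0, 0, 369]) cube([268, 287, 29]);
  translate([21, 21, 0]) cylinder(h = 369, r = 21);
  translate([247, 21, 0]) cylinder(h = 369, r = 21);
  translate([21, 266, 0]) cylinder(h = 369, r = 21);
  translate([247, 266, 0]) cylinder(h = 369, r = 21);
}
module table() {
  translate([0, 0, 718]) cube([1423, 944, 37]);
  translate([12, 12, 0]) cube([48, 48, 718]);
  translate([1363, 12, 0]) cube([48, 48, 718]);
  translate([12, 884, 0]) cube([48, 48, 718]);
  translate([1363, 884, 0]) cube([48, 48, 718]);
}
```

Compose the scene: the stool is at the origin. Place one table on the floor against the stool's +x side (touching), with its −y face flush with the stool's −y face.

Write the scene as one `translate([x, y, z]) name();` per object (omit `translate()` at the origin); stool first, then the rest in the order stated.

stool();
translate([268, 0, 0]) table();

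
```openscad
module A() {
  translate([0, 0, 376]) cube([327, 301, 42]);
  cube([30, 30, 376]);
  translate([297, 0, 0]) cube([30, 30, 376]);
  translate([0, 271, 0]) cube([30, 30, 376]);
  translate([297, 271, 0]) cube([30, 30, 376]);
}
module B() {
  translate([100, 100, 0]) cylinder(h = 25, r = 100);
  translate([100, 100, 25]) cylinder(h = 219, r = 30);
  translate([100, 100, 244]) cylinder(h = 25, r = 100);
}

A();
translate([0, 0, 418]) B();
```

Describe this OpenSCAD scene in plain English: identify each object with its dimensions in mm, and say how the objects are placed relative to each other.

A is a four-legged stool. The seat is 327×301 mm, 42 mm thick, top at z = 418 mm. It stands on four square legs, each 30×30 mm in cross-section, from z = 0 to the seat underside, each flush with a corner of the seat.

B is a spool: two coaxial disc flanges of radius 100 mm and thickness 25 mm, joined by a core cylinder of radius 30 mm and height 219 mm. The lower flange rests on z = 0 and the three cylinders share a vertical axis.

The spool is on top of the stool.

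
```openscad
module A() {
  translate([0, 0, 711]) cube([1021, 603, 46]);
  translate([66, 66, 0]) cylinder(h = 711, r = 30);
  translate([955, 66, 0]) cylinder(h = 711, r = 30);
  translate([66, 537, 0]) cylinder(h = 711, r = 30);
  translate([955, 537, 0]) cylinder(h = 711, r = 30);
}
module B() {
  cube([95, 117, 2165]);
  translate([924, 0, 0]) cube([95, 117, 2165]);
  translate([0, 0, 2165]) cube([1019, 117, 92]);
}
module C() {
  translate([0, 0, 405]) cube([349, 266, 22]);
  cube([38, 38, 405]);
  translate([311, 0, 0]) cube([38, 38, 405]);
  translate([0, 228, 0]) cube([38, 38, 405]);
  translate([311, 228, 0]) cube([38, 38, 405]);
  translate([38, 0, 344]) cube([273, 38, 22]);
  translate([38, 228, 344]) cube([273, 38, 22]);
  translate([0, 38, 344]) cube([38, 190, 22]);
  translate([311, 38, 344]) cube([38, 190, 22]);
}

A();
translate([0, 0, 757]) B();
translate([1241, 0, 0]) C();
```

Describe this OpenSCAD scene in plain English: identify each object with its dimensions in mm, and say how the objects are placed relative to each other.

A is a table: top 1021 mm (x) × 603 mm (y), 46 mm thick, upper face at z = 757 mm, on four round legs of 60 mm diameter, each leg's bounding box inset 36 mm from the nearest pair of top edges, running from z = 0 to the bottom of the top.

B is a rectangular door frame: two vertical jambs of 95×117 mm section, 2165 mm tall, with a clear opening 829 mm wide between their inner faces. A header 92 mm tall and 117 mm deep lies on top of the jambs and spans the full outside width.

C is a simple wooden stool: a rectangular seat 349 mm (x) by 266 mm (y), 22 mm thick, top face at z = 427 mm, on four square legs, each 38×38 mm in cross-section. The legs rest on z = 0, each flush with a corner of the seat. Four stretchers, 38 mm wide and 22 mm tall, connect adjacent legs with their undersides at z = 344 mm, each running between the inner faces of the legs it joins and aligned with the legs' outer faces on the other axis.

The door frame is on top of the table. The stool is on the floor beside the table on its +x side.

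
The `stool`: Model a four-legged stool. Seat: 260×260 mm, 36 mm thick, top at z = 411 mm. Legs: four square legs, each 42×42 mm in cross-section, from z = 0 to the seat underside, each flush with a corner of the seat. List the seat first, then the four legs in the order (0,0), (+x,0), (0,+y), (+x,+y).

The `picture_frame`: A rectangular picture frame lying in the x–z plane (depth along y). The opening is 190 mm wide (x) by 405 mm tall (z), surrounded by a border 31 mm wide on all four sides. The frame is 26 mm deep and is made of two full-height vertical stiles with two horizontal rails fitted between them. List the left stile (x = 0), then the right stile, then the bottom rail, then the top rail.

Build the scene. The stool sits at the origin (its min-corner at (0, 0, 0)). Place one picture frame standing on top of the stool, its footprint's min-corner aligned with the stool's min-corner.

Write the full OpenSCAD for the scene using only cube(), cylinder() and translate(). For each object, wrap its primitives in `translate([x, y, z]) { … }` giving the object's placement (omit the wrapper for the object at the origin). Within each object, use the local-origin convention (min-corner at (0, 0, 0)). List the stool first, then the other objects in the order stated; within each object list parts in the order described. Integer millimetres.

translate([0, 0, 375]) cube([260, 260, 36]);
cube([42, 42, 375]);
translate([218, 0, 0]) cube([42, 42, 375]);
translate([0, 218, 0]) cube([42, 42, 375]);
translate([218, 218, 0]) cube([42, 42, 375]);
translate([0, 0, 411]) {
  cube([31, 26, 467]);
  translate([221, 0, 0]) cube([31, 26, 467]);
  translate([31, 0, 0]) cube([190, 26, 31]);
  translate([31, 0, 436]) cube([190, 26, 31]);
}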